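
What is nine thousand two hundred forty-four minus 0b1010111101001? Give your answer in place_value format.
Convert nine thousand two hundred forty-four (English words) → 9×1000 + 2×100 + 44 = 9244 (decimal)
Convert 0b1010111101001 (binary) → 4096 + 1024 + 256 + 128 + 64 + 32 + 8 + 1 = 5609 (decimal)
Compute 9244 - 5609 = 3635
Convert 3635 (decimal) → 3635 = 3×1000 + 6×100 + 3×10 + 5 → 3 thousands, 6 hundreds, 3 tens, 5 ones (place-value notation)
3 thousands, 6 hundreds, 3 tens, 5 ones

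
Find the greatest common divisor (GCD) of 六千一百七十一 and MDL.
Convert 六千一百七十一 (Chinese numeral) → 6×1000 + 1×100 + 7×10 + 1 = 6171 (decimal)
Convert MDL (Roman numeral) → 1000 + 500 + 50 = 1550 (decimal)
Compute gcd(6171, 1550) = 1
1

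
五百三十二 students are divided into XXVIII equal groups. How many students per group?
Convert 五百三十二 (Chinese numeral) → 5×100 + 3×10 + 2 = 532 (decimal)
Convert XXVIII (Roman numeral) → 10 + 10 + 5 + 1 + 1 + 1 = 28 (decimal)
Compute 532 ÷ 28 = 19
19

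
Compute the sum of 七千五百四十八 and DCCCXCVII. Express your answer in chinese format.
Convert 七千五百四十八 (Chinese numeral) → 7×1000 + 5×100 + 4×10 + 8 = 7548 (decimal)
Convert DCCCXCVII (Roman numeral) → 500 + 100 + 100 + 100 + 90 + 5 + 1 + 1 = 897 (decimal)
Compute 7548 + 897 = 8445
Convert 8445 (decimal) → 8445 = 8×1000 + 4×100 + 4×10 + 5 → 八千四百四十五 (Chinese numeral)
八千四百四十五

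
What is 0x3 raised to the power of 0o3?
Convert 0x3 (hexadecimal) → 3 (decimal)
Convert 0o3 (octal) → 3 (decimal)
Compute 3 ^ 3 = 27
27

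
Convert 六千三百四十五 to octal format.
Convert 六千三百四十五 (Chinese numeral) → 6×1000 + 3×100 + 4×10 + 5 = 6345 (decimal)
Convert 6345 (decimal) → 6345 = 1×4096 + 4×512 + 3×64 + 1×8 + 1 → 0o14311 (octal)
0o14311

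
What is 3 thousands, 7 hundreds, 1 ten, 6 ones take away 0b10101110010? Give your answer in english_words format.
Convert 3 thousands, 7 hundreds, 1 ten, 6 ones (place-value notation) → 3×1000 + 7×100 + 1×10 + 6 = 3716 (decimal)
Convert 0b10101110010 (binary) → 1024 + 256 + 64 + 32 + 16 + 2 = 1394 (decimal)
Compute 3716 - 1394 = 2322
Convert 2322 (decimal) → 2322 = 2×1000 + 3×100 + 22 → two thousand three hundred twenty-two (English words)
two thousand three hundred twenty-two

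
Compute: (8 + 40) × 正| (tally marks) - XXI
Convert 正| (tally marks) → 5 + 1 = 6 (decimal)
Convert XXI (Roman numeral) → 10 + 10 + 1 = 21 (decimal)
Expression in decimal: (8 + 40) × 6 - 21
Parentheses first: 8 + 40 = 48
Multiply: 48 × 6 = 288
Subtract: 288 - 21 = 267
267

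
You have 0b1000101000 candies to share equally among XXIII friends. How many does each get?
Convert 0b1000101000 (binary) → 512 + 32 + 8 = 552 (decimal)
Convert XXIII (Roman numeral) → 10 + 10 + 1 + 1 + 1 = 23 (decimal)
Compute 552 ÷ 23 = 24
24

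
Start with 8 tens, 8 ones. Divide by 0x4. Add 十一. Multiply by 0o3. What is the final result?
Convert 8 tens, 8 ones (place-value notation) → 8×10 + 8 = 88 (decimal)
Start: 88
Convert 0x4 (hexadecimal) → 4 (decimal)
88 ÷ 4 = 22
Convert 十一 (Chinese numeral) → 1×10 + 1 = 11 (decimal)
22 + 11 = 33
Convert 0o3 (octal) → 3 (decimal)
33 × 3 = 99
99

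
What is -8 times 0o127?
Convert 0o127 (octal) → 1×64 + 2×8 + 7 = 87 (decimal)
Compute -8 × 87 = -696
-696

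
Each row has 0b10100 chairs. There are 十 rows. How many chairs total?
Convert 0b10100 (binary) → 16 + 4 = 20 (decimal)
Convert 十 (Chinese numeral) → 1×10 = 10 (decimal)
Compute 20 × 10 = 200
200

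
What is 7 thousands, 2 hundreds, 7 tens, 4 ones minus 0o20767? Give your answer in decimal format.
Convert 7 thousands, 2 hundreds, 7 tens, 4 ones (place-value notation) → 7×1000 + 2×100 + 7×10 + 4 = 7274 (decimal)
Convert 0o20767 (octal) → 2×4096 + 7×64 + 6×8 + 7 = 8695 (decimal)
Compute 7274 - 8695 = -1421
-1421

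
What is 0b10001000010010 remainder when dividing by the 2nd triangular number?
Convert 0b10001000010010 (binary) → 8192 + 512 + 16 + 2 = 8722 (decimal)
Convert the 2nd triangular number (triangular index) → 2×3/2 = 3 (decimal)
Compute 8722 mod 3 = 1
1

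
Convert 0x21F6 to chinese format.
Convert 0x21F6 (hexadecimal) → 2×4096 + 1×256 + 15×16 + 6 = 8694 (decimal)
Convert 8694 (decimal) → 8694 = 8×1000 + 6×100 + 9×10 + 4 → 八千六百九十四 (Chinese numeral)
八千六百九十四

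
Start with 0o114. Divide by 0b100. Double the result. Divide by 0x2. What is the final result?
Convert 0o114 (octal) → 1×64 + 1×8 + 4 = 76 (decimal)
Start: 76
Convert 0b100 (binary) → 4 (decimal)
76 ÷ 4 = 19
19 × 2 = 38
Convert 0x2 (hexadecimal) → 2 (decimal)
38 ÷ 2 = 19
19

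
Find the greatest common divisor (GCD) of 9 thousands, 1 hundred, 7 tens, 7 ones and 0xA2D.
Convert 9 thousands, 1 hundred, 7 tens, 7 ones (place-value notation) → 9×1000 + 1×100 + 7×10 + 7 = 9177 (decimal)
Convert 0xA2D (hexadecimal) → 10×256 + 2×16 + 13 = 2605 (decimal)
Compute gcd(9177, 2605) = 1
1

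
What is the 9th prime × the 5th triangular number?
Convert the 9th prime (prime index) → 23 (decimal)
Convert the 5th triangular number (triangular index) → 5×6/2 = 15 (decimal)
Compute 23 × 15 = 345
345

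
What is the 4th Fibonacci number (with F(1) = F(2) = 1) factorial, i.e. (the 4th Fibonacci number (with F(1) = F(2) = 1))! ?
Convert the 4th Fibonacci number (with F(1) = F(2) = 1) (Fibonacci index) → 1, 1, 2, 3 → 3 (decimal)
Compute 3! = 6
6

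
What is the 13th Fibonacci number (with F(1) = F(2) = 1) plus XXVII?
The 13th Fibonacci number (with F(1) = F(2) = 1): 1, 1, 2, 3, 5, 8, 13, 21, 34, 55, 89, 144, 233 → 233
Convert XXVII (Roman numeral) → 10 + 10 + 5 + 1 + 1 = 27 (decimal)
Compute 233 + 27 = 260
260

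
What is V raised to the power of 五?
Convert V (Roman numeral) → 5 (decimal)
Convert 五 (Chinese numeral) → 5 (decimal)
Compute 5 ^ 5 = 3125
3125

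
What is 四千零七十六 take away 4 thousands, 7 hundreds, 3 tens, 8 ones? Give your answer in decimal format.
Convert 四千零七十六 (Chinese numeral) → 4×1000 + 7×10 + 6 = 4076 (decimal)
Convert 4 thousands, 7 hundreds, 3 tens, 8 ones (place-value notation) → 4×1000 + 7×100 + 3×10 + 8 = 4738 (decimal)
Compute 4076 - 4738 = -662
-662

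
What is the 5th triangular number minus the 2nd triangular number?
The 5th triangular number = 5×6/2 = 15
Convert the 2nd triangular number (triangular index) → 2×3/2 = 3 (decimal)
Compute 15 - 3 = 12
12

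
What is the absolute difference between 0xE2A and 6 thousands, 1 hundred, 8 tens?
Convert 0xE2A (hexadecimal) → 14×256 + 2×16 + 10 = 3626 (decimal)
Convert 6 thousands, 1 hundred, 8 tens (place-value notation) → 6×1000 + 1×100 + 8×10 = 6180 (decimal)
Compute |3626 - 6180| = 2554
2554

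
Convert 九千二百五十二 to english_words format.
Convert 九千二百五十二 (Chinese numeral) → 9×1000 + 2×100 + 5×10 + 2 = 9252 (decimal)
Convert 9252 (decimal) → 9252 = 9×1000 + 2×100 + 52 → nine thousand two hundred fifty-two (English words)
nine thousand two hundred fifty-two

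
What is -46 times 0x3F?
Convert 0x3F (hexadecimal) → 3×16 + 15 = 63 (decimal)
Compute -46 × 63 = -2898
-2898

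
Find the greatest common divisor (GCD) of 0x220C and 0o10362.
Convert 0x220C (hexadecimal) → 2×4096 + 2×256 + 12 = 8716 (decimal)
Convert 0o10362 (octal) → 1×4096 + 3×64 + 6×8 + 2 = 4338 (decimal)
Compute gcd(8716, 4338) = 2
2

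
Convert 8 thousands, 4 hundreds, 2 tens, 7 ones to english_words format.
Convert 8 thousands, 4 hundreds, 2 tens, 7 ones (place-value notation) → 8×1000 + 4×100 + 2×10 + 7 = 8427 (decimal)
Convert 8427 (decimal) → 8427 = 8×1000 + 4×100 + 27 → eight thousand four hundred twenty-seven (English words)
eight thousand four hundred twenty-seven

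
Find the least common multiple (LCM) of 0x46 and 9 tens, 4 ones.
Convert 0x46 (hexadecimal) → 4×16 + 6 = 70 (decimal)
Convert 9 tens, 4 ones (place-value notation) → 9×10 + 4 = 94 (decimal)
Compute lcm(70, 94) = 3290
3290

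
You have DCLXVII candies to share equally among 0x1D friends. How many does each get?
Convert DCLXVII (Roman numeral) → 500 + 100 + 50 + 10 + 5 + 1 + 1 = 667 (decimal)
Convert 0x1D (hexadecimal) → 1×16 + 13 = 29 (decimal)
Compute 667 ÷ 29 = 23
23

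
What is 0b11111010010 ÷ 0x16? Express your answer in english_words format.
Convert 0b11111010010 (binary) → 1024 + 512 + 256 + 128 + 64 + 16 + 2 = 2002 (decimal)
Convert 0x16 (hexadecimal) → 1×16 + 6 = 22 (decimal)
Compute 2002 ÷ 22 = 91
Convert 91 (decimal) → ninety-one (English words)
ninety-one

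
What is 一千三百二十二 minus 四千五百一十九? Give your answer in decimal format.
Convert 一千三百二十二 (Chinese numeral) → 1×1000 + 3×100 + 2×10 + 2 = 1322 (decimal)
Convert 四千五百一十九 (Chinese numeral) → 4×1000 + 5×100 + 1×10 + 9 = 4519 (decimal)
Compute 1322 - 4519 = -3197
-3197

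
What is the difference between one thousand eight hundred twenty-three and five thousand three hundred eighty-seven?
Convert one thousand eight hundred twenty-three (English words) → 1×1000 + 8×100 + 23 = 1823 (decimal)
Convert five thousand three hundred eighty-seven (English words) → 5×1000 + 3×100 + 87 = 5387 (decimal)
Difference: |1823 - 5387| = 3564
3564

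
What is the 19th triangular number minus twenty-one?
The 19th triangular number = 19×20/2 = 190
Convert twenty-one (English words) → 21 (decimal)
Compute 190 - 21 = 169
169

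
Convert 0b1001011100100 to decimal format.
Convert 0b1001011100100 (binary) → 4096 + 512 + 128 + 64 + 32 + 4 = 4836 (decimal)
4836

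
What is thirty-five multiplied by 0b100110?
Convert thirty-five (English words) → 35 (decimal)
Convert 0b100110 (binary) → 32 + 4 + 2 = 38 (decimal)
Compute 35 × 38 = 1330
1330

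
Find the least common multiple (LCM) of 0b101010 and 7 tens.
Convert 0b101010 (binary) → 32 + 8 + 2 = 42 (decimal)
Convert 7 tens (place-value notation) → 7×10 = 70 (decimal)
Compute lcm(42, 70) = 210
210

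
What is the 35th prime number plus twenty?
The 35th prime number = 149
Convert twenty (English words) → 20 (decimal)
Compute 149 + 20 = 169
169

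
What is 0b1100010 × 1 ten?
Convert 0b1100010 (binary) → 64 + 32 + 2 = 98 (decimal)
Convert 1 ten (place-value notation) → 1×10 = 10 (decimal)
Compute 98 × 10 = 980
980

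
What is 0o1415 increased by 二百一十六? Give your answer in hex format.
Convert 0o1415 (octal) → 1×512 + 4×64 + 1×8 + 5 = 781 (decimal)
Convert 二百一十六 (Chinese numeral) → 2×100 + 1×10 + 6 = 216 (decimal)
Compute 781 + 216 = 997
Convert 997 (decimal) → 997 = 3×256 + 14×16 + 5 → 0x3E5 (hexadecimal)
0x3E5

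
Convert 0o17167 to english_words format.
Convert 0o17167 (octal) → 1×4096 + 7×512 + 1×64 + 6×8 + 7 = 7799 (decimal)
Convert 7799 (decimal) → 7799 = 7×1000 + 7×100 + 99 → seven thousand seven hundred ninety-nine (English words)
seven thousand seven hundred ninety-nine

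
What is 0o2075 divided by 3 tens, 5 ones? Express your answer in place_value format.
Convert 0o2075 (octal) → 2×512 + 7×8 + 5 = 1085 (decimal)
Convert 3 tens, 5 ones (place-value notation) → 3×10 + 5 = 35 (decimal)
Compute 1085 ÷ 35 = 31
Convert 31 (decimal) → 31 = 3×10 + 1 → 3 tens, 1 one (place-value notation)
3 tens, 1 one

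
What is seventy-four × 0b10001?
Convert seventy-four (English words) → 74 (decimal)
Convert 0b10001 (binary) → 16 + 1 = 17 (decimal)
Compute 74 × 17 = 1258
1258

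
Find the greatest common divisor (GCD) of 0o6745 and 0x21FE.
Convert 0o6745 (octal) → 6×512 + 7×64 + 4×8 + 5 = 3557 (decimal)
Convert 0x21FE (hexadecimal) → 2×4096 + 1×256 + 15×16 + 14 = 8702 (decimal)
Compute gcd(3557, 8702) = 1
1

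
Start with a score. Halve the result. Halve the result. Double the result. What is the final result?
Convert a score (colloquial) → 20 (decimal)
Start: 20
20 ÷ 2 = 10
10 ÷ 2 = 5
5 × 2 = 10
10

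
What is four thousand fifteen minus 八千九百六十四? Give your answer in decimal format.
Convert four thousand fifteen (English words) → 4×1000 + 15 = 4015 (decimal)
Convert 八千九百六十四 (Chinese numeral) → 8×1000 + 9×100 + 6×10 + 4 = 8964 (decimal)
Compute 4015 - 8964 = -4949
-4949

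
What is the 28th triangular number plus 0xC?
The 28th triangular number = 28×29/2 = 406
Convert 0xC (hexadecimal) → 12 (decimal)
Compute 406 + 12 = 418
418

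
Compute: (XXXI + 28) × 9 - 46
Convert XXXI (Roman numeral) → 10 + 10 + 10 + 1 = 31 (decimal)
Expression in decimal: (31 + 28) × 9 - 46
Parentheses first: 31 + 28 = 59
Multiply: 59 × 9 = 531
Subtract: 531 - 46 = 485
485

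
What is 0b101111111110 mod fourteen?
Convert 0b101111111110 (binary) → 2048 + 512 + 256 + 128 + 64 + 32 + 16 + 8 + 4 + 2 = 3070 (decimal)
Convert fourteen (English words) → 14 (decimal)
Compute 3070 mod 14 = 4
4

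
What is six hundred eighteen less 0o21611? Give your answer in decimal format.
Convert six hundred eighteen (English words) → 6×100 + 18 = 618 (decimal)
Convert 0o21611 (octal) → 2×4096 + 1×512 + 6×64 + 1×8 + 1 = 9097 (decimal)
Compute 618 - 9097 = -8479
-8479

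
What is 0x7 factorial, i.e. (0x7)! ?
Convert 0x7 (hexadecimal) → 7 (decimal)
Compute 7! = 5040
5040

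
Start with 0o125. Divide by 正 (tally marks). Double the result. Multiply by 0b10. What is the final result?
Convert 0o125 (octal) → 1×64 + 2×8 + 5 = 85 (decimal)
Start: 85
Convert 正 (tally marks) → 5 (decimal)
85 ÷ 5 = 17
17 × 2 = 34
Convert 0b10 (binary) → 2 (decimal)
34 × 2 = 68
68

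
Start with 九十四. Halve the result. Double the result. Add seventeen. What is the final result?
Convert 九十四 (Chinese numeral) → 9×10 + 4 = 94 (decimal)
Start: 94
94 ÷ 2 = 47
47 × 2 = 94
Convert seventeen (English words) → 17 (decimal)
94 + 17 = 111
111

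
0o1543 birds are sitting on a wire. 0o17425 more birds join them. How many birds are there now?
Convert 0o1543 (octal) → 1×512 + 5×64 + 4×8 + 3 = 867 (decimal)
Convert 0o17425 (octal) → 1×4096 + 7×512 + 4×64 + 2×8 + 5 = 7957 (decimal)
Compute 867 + 7957 = 8824
8824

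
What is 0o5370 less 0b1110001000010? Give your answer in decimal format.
Convert 0o5370 (octal) → 5×512 + 3×64 + 7×8 = 2808 (decimal)
Convert 0b1110001000010 (binary) → 4096 + 2048 + 1024 + 64 + 2 = 7234 (decimal)
Compute 2808 - 7234 = -4426
-4426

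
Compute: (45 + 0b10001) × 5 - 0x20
Convert 0b10001 (binary) → 16 + 1 = 17 (decimal)
Convert 0x20 (hexadecimal) → 2×16 = 32 (decimal)
Expression in decimal: (45 + 17) × 5 - 32
Parentheses first: 45 + 17 = 62
Multiply: 62 × 5 = 310
Subtract: 310 - 32 = 278
278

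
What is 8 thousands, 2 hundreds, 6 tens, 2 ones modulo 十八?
Convert 8 thousands, 2 hundreds, 6 tens, 2 ones (place-value notation) → 8×1000 + 2×100 + 6×10 + 2 = 8262 (decimal)
Convert 十八 (Chinese numeral) → 1×10 + 8 = 18 (decimal)
Compute 8262 mod 18 = 0
0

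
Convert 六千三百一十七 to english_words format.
Convert 六千三百一十七 (Chinese numeral) → 6×1000 + 3×100 + 1×10 + 7 = 6317 (decimal)
Convert 6317 (decimal) → 6317 = 6×1000 + 3×100 + 17 → six thousand three hundred seventeen (English words)
six thousand three hundred seventeen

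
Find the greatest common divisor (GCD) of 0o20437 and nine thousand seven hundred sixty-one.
Convert 0o20437 (octal) → 2×4096 + 4×64 + 3×8 + 7 = 8479 (decimal)
Convert nine thousand seven hundred sixty-one (English words) → 9×1000 + 7×100 + 61 = 9761 (decimal)
Compute gcd(8479, 9761) = 1
1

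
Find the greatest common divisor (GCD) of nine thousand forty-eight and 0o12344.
Convert nine thousand forty-eight (English words) → 9×1000 + 48 = 9048 (decimal)
Convert 0o12344 (octal) → 1×4096 + 2×512 + 3×64 + 4×8 + 4 = 5348 (decimal)
Compute gcd(9048, 5348) = 4
4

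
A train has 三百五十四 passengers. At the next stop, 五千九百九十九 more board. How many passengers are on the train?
Convert 三百五十四 (Chinese numeral) → 3×100 + 5×10 + 4 = 354 (decimal)
Convert 五千九百九十九 (Chinese numeral) → 5×1000 + 9×100 + 9×10 + 9 = 5999 (decimal)
Compute 354 + 5999 = 6353
6353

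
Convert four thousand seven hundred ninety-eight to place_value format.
Convert four thousand seven hundred ninety-eight (English words) → 4×1000 + 7×100 + 98 = 4798 (decimal)
Convert 4798 (decimal) → 4798 = 4×1000 + 7×100 + 9×10 + 8 → 4 thousands, 7 hundreds, 9 tens, 8 ones (place-value notation)
4 thousands, 7 hundreds, 9 tens, 8 ones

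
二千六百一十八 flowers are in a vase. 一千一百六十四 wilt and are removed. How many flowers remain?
Convert 二千六百一十八 (Chinese numeral) → 2×1000 + 6×100 + 1×10 + 8 = 2618 (decimal)
Convert 一千一百六十四 (Chinese numeral) → 1×1000 + 1×100 + 6×10 + 4 = 1164 (decimal)
Compute 2618 - 1164 = 1454
1454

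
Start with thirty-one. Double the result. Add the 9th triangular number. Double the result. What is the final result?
Convert thirty-one (English words) → 31 (decimal)
Start: 31
31 × 2 = 62
Convert the 9th triangular number (triangular index) → 9×10/2 = 45 (decimal)
62 + 45 = 107
107 × 2 = 214
214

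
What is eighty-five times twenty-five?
Convert eighty-five (English words) → 85 (decimal)
Convert twenty-five (English words) → 25 (decimal)
Compute 85 × 25 = 2125
2125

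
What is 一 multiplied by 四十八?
Convert 一 (Chinese numeral) → 1 (decimal)
Convert 四十八 (Chinese numeral) → 4×10 + 8 = 48 (decimal)
Compute 1 × 48 = 48
48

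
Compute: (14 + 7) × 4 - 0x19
Convert 0x19 (hexadecimal) → 1×16 + 9 = 25 (decimal)
Expression in decimal: (14 + 7) × 4 - 25
Parentheses first: 14 + 7 = 21
Multiply: 21 × 4 = 84
Subtract: 84 - 25 = 59
59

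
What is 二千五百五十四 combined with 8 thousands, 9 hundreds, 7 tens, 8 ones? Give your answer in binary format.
Convert 二千五百五十四 (Chinese numeral) → 2×1000 + 5×100 + 5×10 + 4 = 2554 (decimal)
Convert 8 thousands, 9 hundreds, 7 tens, 8 ones (place-value notation) → 8×1000 + 9×100 + 7×10 + 8 = 8978 (decimal)
Compute 2554 + 8978 = 11532
Convert 11532 (decimal) → 11532 = 8192 + 2048 + 1024 + 256 + 8 + 4 → 0b10110100001100 (binary)
0b10110100001100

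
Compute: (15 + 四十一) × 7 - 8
Convert 四十一 (Chinese numeral) → 4×10 + 1 = 41 (decimal)
Expression in decimal: (15 + 41) × 7 - 8
Parentheses first: 15 + 41 = 56
Multiply: 56 × 7 = 392
Subtract: 392 - 8 = 384
384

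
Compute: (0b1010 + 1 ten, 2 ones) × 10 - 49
Convert 0b1010 (binary) → 8 + 2 = 10 (decimal)
Convert 1 ten, 2 ones (place-value notation) → 1×10 + 2 = 12 (decimal)
Expression in decimal: (10 + 12) × 10 - 49
Parentheses first: 10 + 12 = 22
Multiply: 22 × 10 = 220
Subtract: 220 - 49 = 171
171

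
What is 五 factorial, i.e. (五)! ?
Convert 五 (Chinese numeral) → 5 (decimal)
Compute 5! = 120
120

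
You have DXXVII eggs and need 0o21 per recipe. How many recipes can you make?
Convert DXXVII (Roman numeral) → 500 + 10 + 10 + 5 + 1 + 1 = 527 (decimal)
Convert 0o21 (octal) → 2×8 + 1 = 17 (decimal)
Compute 527 ÷ 17 = 31
31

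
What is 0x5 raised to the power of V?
Convert 0x5 (hexadecimal) → 5 (decimal)
Convert V (Roman numeral) → 5 (decimal)
Compute 5 ^ 5 = 3125
3125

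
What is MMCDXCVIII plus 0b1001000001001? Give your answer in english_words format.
Convert MMCDXCVIII (Roman numeral) → 1000 + 1000 + 400 + 90 + 5 + 1 + 1 + 1 = 2498 (decimal)
Convert 0b1001000001001 (binary) → 4096 + 512 + 8 + 1 = 4617 (decimal)
Compute 2498 + 4617 = 7115
Convert 7115 (decimal) → 7115 = 7×1000 + 1×100 + 15 → seven thousand one hundred fifteen (English words)
seven thousand one hundred fifteen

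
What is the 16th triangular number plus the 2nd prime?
The 16th triangular number = 16×17/2 = 136
Convert the 2nd prime (prime index) → 3 (decimal)
Compute 136 + 3 = 139
139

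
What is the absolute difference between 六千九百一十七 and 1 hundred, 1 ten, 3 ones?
Convert 六千九百一十七 (Chinese numeral) → 6×1000 + 9×100 + 1×10 + 7 = 6917 (decimal)
Convert 1 hundred, 1 ten, 3 ones (place-value notation) → 1×100 + 1×10 + 3 = 113 (decimal)
Compute |6917 - 113| = 6804
6804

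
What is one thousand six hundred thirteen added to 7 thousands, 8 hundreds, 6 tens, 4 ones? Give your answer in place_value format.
Convert one thousand six hundred thirteen (English words) → 1×1000 + 6×100 + 13 = 1613 (decimal)
Convert 7 thousands, 8 hundreds, 6 tens, 4 ones (place-value notation) → 7×1000 + 8×100 + 6×10 + 4 = 7864 (decimal)
Compute 1613 + 7864 = 9477
Convert 9477 (decimal) → 9477 = 9×1000 + 4×100 + 7×10 + 7 → 9 thousands, 4 hundreds, 7 tens, 7 ones (place-value notation)
9 thousands, 4 hundreds, 7 tens, 7 ones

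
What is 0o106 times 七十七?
Convert 0o106 (octal) → 1×64 + 6 = 70 (decimal)
Convert 七十七 (Chinese numeral) → 7×10 + 7 = 77 (decimal)
Compute 70 × 77 = 5390
5390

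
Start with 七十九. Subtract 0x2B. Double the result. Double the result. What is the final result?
Convert 七十九 (Chinese numeral) → 7×10 + 9 = 79 (decimal)
Start: 79
Convert 0x2B (hexadecimal) → 2×16 + 11 = 43 (decimal)
79 - 43 = 36
36 × 2 = 72
72 × 2 = 144
144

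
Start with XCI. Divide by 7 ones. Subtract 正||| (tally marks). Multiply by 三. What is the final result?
Convert XCI (Roman numeral) → 90 + 1 = 91 (decimal)
Start: 91
Convert 7 ones (place-value notation) → 7 (decimal)
91 ÷ 7 = 13
Convert 正||| (tally marks) → 5 + 3 = 8 (decimal)
13 - 8 = 5
Convert 三 (Chinese numeral) → 3 (decimal)
5 × 3 = 15
15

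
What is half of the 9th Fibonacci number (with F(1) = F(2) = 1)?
The 9th Fibonacci number (with F(1) = F(2) = 1): 1, 1, 2, 3, 5, 8, 13, 21, 34 → 34
Compute 34 ÷ 2 = 17
17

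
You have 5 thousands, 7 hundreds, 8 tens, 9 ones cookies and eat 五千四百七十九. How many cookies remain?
Convert 5 thousands, 7 hundreds, 8 tens, 9 ones (place-value notation) → 5×1000 + 7×100 + 8×10 + 9 = 5789 (decimal)
Convert 五千四百七十九 (Chinese numeral) → 5×1000 + 4×100 + 7×10 + 9 = 5479 (decimal)
Compute 5789 - 5479 = 310
310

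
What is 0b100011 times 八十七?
Convert 0b100011 (binary) → 32 + 2 + 1 = 35 (decimal)
Convert 八十七 (Chinese numeral) → 8×10 + 7 = 87 (decimal)
Compute 35 × 87 = 3045
3045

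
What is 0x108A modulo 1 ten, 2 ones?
Convert 0x108A (hexadecimal) → 1×4096 + 8×16 + 10 = 4234 (decimal)
Convert 1 ten, 2 ones (place-value notation) → 1×10 + 2 = 12 (decimal)
Compute 4234 mod 12 = 10
10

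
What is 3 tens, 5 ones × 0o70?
Convert 3 tens, 5 ones (place-value notation) → 3×10 + 5 = 35 (decimal)
Convert 0o70 (octal) → 7×8 = 56 (decimal)
Compute 35 × 56 = 1960
1960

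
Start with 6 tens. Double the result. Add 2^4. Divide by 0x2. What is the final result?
Convert 6 tens (place-value notation) → 6×10 = 60 (decimal)
Start: 60
60 × 2 = 120
Convert 2^4 (power) → 16 (decimal)
120 + 16 = 136
Convert 0x2 (hexadecimal) → 2 (decimal)
136 ÷ 2 = 68
68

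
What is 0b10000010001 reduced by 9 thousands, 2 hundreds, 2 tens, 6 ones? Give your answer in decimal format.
Convert 0b10000010001 (binary) → 1024 + 16 + 1 = 1041 (decimal)
Convert 9 thousands, 2 hundreds, 2 tens, 6 ones (place-value notation) → 9×1000 + 2×100 + 2×10 + 6 = 9226 (decimal)
Compute 1041 - 9226 = -8185
-8185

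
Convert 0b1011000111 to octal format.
Convert 0b1011000111 (binary) → 512 + 128 + 64 + 4 + 2 + 1 = 711 (decimal)
Convert 711 (decimal) → 711 = 1×512 + 3×64 + 7 → 0o1307 (octal)
0o1307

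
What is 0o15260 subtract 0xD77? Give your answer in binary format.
Convert 0o15260 (octal) → 1×4096 + 5×512 + 2×64 + 6×8 = 6832 (decimal)
Convert 0xD77 (hexadecimal) → 13×256 + 7×16 + 7 = 3447 (decimal)
Compute 6832 - 3447 = 3385
Convert 3385 (decimal) → 3385 = 2048 + 1024 + 256 + 32 + 16 + 8 + 1 → 0b110100111001 (binary)
0b110100111001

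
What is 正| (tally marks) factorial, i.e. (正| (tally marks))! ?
Convert 正| (tally marks) → 5 + 1 = 6 (decimal)
Compute 6! = 720
720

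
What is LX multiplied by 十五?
Convert LX (Roman numeral) → 50 + 10 = 60 (decimal)
Convert 十五 (Chinese numeral) → 1×10 + 5 = 15 (decimal)
Compute 60 × 15 = 900
900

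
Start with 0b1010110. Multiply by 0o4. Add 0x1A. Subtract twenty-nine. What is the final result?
Convert 0b1010110 (binary) → 64 + 16 + 4 + 2 = 86 (decimal)
Start: 86
Convert 0o4 (octal) → 4 (decimal)
86 × 4 = 344
Convert 0x1A (hexadecimal) → 1×16 + 10 = 26 (decimal)
344 + 26 = 370
Convert twenty-nine (English words) → 29 (decimal)
370 - 29 = 341
341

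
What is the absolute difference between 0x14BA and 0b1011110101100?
Convert 0x14BA (hexadecimal) → 1×4096 + 4×256 + 11×16 + 10 = 5306 (decimal)
Convert 0b1011110101100 (binary) → 4096 + 1024 + 512 + 256 + 128 + 32 + 8 + 4 = 6060 (decimal)
Compute |5306 - 6060| = 754
754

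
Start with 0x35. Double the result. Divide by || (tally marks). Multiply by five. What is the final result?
Convert 0x35 (hexadecimal) → 3×16 + 5 = 53 (decimal)
Start: 53
53 × 2 = 106
Convert || (tally marks) → 2 (decimal)
106 ÷ 2 = 53
Convert five (English words) → 5 (decimal)
53 × 5 = 265
265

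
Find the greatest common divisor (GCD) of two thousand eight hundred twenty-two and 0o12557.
Convert two thousand eight hundred twenty-two (English words) → 2×1000 + 8×100 + 22 = 2822 (decimal)
Convert 0o12557 (octal) → 1×4096 + 2×512 + 5×64 + 5×8 + 7 = 5487 (decimal)
Compute gcd(2822, 5487) = 1
1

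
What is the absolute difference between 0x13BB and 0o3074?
Convert 0x13BB (hexadecimal) → 1×4096 + 3×256 + 11×16 + 11 = 5051 (decimal)
Convert 0o3074 (octal) → 3×512 + 7×8 + 4 = 1596 (decimal)
Compute |5051 - 1596| = 3455
3455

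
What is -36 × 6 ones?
Convert 6 ones (place-value notation) → 6 (decimal)
Compute -36 × 6 = -216
-216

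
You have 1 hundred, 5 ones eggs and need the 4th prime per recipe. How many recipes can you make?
Convert 1 hundred, 5 ones (place-value notation) → 1×100 + 5 = 105 (decimal)
Convert the 4th prime (prime index) → 7 (decimal)
Compute 105 ÷ 7 = 15
15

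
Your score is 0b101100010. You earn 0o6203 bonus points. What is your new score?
Convert 0b101100010 (binary) → 256 + 64 + 32 + 2 = 354 (decimal)
Convert 0o6203 (octal) → 6×512 + 2×64 + 3 = 3203 (decimal)
Compute 354 + 3203 = 3557
3557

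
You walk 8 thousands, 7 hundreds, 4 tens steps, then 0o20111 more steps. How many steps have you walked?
Convert 8 thousands, 7 hundreds, 4 tens (place-value notation) → 8×1000 + 7×100 + 4×10 = 8740 (decimal)
Convert 0o20111 (octal) → 2×4096 + 1×64 + 1×8 + 1 = 8265 (decimal)
Compute 8740 + 8265 = 17005
17005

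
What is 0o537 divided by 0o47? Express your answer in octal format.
Convert 0o537 (octal) → 5×64 + 3×8 + 7 = 351 (decimal)
Convert 0o47 (octal) → 4×8 + 7 = 39 (decimal)
Compute 351 ÷ 39 = 9
Convert 9 (decimal) → 9 = 1×8 + 1 → 0o11 (octal)
0o11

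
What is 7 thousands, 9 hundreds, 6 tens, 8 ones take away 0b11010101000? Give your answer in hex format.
Convert 7 thousands, 9 hundreds, 6 tens, 8 ones (place-value notation) → 7×1000 + 9×100 + 6×10 + 8 = 7968 (decimal)
Convert 0b11010101000 (binary) → 1024 + 512 + 128 + 32 + 8 = 1704 (decimal)
Compute 7968 - 1704 = 6264
Convert 6264 (decimal) → 6264 = 1×4096 + 8×256 + 7×16 + 8 → 0x1878 (hexadecimal)
0x1878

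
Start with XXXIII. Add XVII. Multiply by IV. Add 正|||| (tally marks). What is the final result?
Convert XXXIII (Roman numeral) → 10 + 10 + 10 + 1 + 1 + 1 = 33 (decimal)
Start: 33
Convert XVII (Roman numeral) → 10 + 5 + 1 + 1 = 17 (decimal)
33 + 17 = 50
Convert IV (Roman numeral) → 4 (decimal)
50 × 4 = 200
Convert 正|||| (tally marks) → 5 + 4 = 9 (decimal)
200 + 9 = 209
209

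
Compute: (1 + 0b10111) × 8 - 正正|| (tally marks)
Convert 0b10111 (binary) → 16 + 4 + 2 + 1 = 23 (decimal)
Convert 正正|| (tally marks) → 5 + 5 + 2 = 12 (decimal)
Expression in decimal: (1 + 23) × 8 - 12
Parentheses first: 1 + 23 = 24
Multiply: 24 × 8 = 192
Subtract: 192 - 12 = 180
180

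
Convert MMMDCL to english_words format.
Convert MMMDCL (Roman numeral) → 1000 + 1000 + 1000 + 500 + 100 + 50 = 3650 (decimal)
Convert 3650 (decimal) → 3650 = 3×1000 + 6×100 + 50 → three thousand six hundred fifty (English words)
three thousand six hundred fifty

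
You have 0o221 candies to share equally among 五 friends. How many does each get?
Convert 0o221 (octal) → 2×64 + 2×8 + 1 = 145 (decimal)
Convert 五 (Chinese numeral) → 5 (decimal)
Compute 145 ÷ 5 = 29
29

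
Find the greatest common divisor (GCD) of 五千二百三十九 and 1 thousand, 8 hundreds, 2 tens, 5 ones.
Convert 五千二百三十九 (Chinese numeral) → 5×1000 + 2×100 + 3×10 + 9 = 5239 (decimal)
Convert 1 thousand, 8 hundreds, 2 tens, 5 ones (place-value notation) → 1×1000 + 8×100 + 2×10 + 5 = 1825 (decimal)
Compute gcd(5239, 1825) = 1
1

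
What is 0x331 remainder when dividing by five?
Convert 0x331 (hexadecimal) → 3×256 + 3×16 + 1 = 817 (decimal)
Convert five (English words) → 5 (decimal)
Compute 817 mod 5 = 2
2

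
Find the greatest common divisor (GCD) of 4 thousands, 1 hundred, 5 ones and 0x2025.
Convert 4 thousands, 1 hundred, 5 ones (place-value notation) → 4×1000 + 1×100 + 5 = 4105 (decimal)
Convert 0x2025 (hexadecimal) → 2×4096 + 2×16 + 5 = 8229 (decimal)
Compute gcd(4105, 8229) = 1
1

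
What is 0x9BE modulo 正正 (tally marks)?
Convert 0x9BE (hexadecimal) → 9×256 + 11×16 + 14 = 2494 (decimal)
Convert 正正 (tally marks) → 5 + 5 = 10 (decimal)
Compute 2494 mod 10 = 4
4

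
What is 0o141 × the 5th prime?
Convert 0o141 (octal) → 1×64 + 4×8 + 1 = 97 (decimal)
Convert the 5th prime (prime index) → 11 (decimal)
Compute 97 × 11 = 1067
1067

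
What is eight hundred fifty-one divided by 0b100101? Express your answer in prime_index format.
Convert eight hundred fifty-one (English words) → 8×100 + 51 = 851 (decimal)
Convert 0b100101 (binary) → 32 + 4 + 1 = 37 (decimal)
Compute 851 ÷ 37 = 23
Convert 23 (decimal) → the 9th prime (prime index)
the 9th prime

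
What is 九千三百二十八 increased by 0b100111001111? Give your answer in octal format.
Convert 九千三百二十八 (Chinese numeral) → 9×1000 + 3×100 + 2×10 + 8 = 9328 (decimal)
Convert 0b100111001111 (binary) → 2048 + 256 + 128 + 64 + 8 + 4 + 2 + 1 = 2511 (decimal)
Compute 9328 + 2511 = 11839
Convert 11839 (decimal) → 11839 = 2×4096 + 7×512 + 7×8 + 7 → 0o27077 (octal)
0o27077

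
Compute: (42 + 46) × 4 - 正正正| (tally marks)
Convert 正正正| (tally marks) → 5 + 5 + 5 + 1 = 16 (decimal)
Expression in decimal: (42 + 46) × 4 - 16
Parentheses first: 42 + 46 = 88
Multiply: 88 × 4 = 352
Subtract: 352 - 16 = 336
336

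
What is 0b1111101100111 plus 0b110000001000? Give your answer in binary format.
Convert 0b1111101100111 (binary) → 4096 + 2048 + 1024 + 512 + 256 + 64 + 32 + 4 + 2 + 1 = 8039 (decimal)
Convert 0b110000001000 (binary) → 2048 + 1024 + 8 = 3080 (decimal)
Compute 8039 + 3080 = 11119
Convert 11119 (decimal) → 11119 = 8192 + 2048 + 512 + 256 + 64 + 32 + 8 + 4 + 2 + 1 → 0b10101101101111 (binary)
0b10101101101111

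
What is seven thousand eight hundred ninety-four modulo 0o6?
Convert seven thousand eight hundred ninety-four (English words) → 7×1000 + 8×100 + 94 = 7894 (decimal)
Convert 0o6 (octal) → 6 (decimal)
Compute 7894 mod 6 = 4
4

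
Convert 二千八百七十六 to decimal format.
Convert 二千八百七十六 (Chinese numeral) → 2×1000 + 8×100 + 7×10 + 6 = 2876 (decimal)
2876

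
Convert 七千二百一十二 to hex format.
Convert 七千二百一十二 (Chinese numeral) → 7×1000 + 2×100 + 1×10 + 2 = 7212 (decimal)
Convert 7212 (decimal) → 7212 = 1×4096 + 12×256 + 2×16 + 12 → 0x1C2C (hexadecimal)
0x1C2C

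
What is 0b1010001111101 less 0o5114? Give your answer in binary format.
Convert 0b1010001111101 (binary) → 4096 + 1024 + 64 + 32 + 16 + 8 + 4 + 1 = 5245 (decimal)
Convert 0o5114 (octal) → 5×512 + 1×64 + 1×8 + 4 = 2636 (decimal)
Compute 5245 - 2636 = 2609
Convert 2609 (decimal) → 2609 = 2048 + 512 + 32 + 16 + 1 → 0b101000110001 (binary)
0b101000110001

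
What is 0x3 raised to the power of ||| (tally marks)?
Convert 0x3 (hexadecimal) → 3 (decimal)
Convert ||| (tally marks) → 3 (decimal)
Compute 3 ^ 3 = 27
27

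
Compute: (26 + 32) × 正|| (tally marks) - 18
Convert 正|| (tally marks) → 5 + 2 = 7 (decimal)
Expression in decimal: (26 + 32) × 7 - 18
Parentheses first: 26 + 32 = 58
Multiply: 58 × 7 = 406
Subtract: 406 - 18 = 388
388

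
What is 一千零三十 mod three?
Convert 一千零三十 (Chinese numeral) → 1×1000 + 3×10 = 1030 (decimal)
Convert three (English words) → 3 (decimal)
Compute 1030 mod 3 = 1
1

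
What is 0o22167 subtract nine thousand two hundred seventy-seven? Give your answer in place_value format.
Convert 0o22167 (octal) → 2×4096 + 2×512 + 1×64 + 6×8 + 7 = 9335 (decimal)
Convert nine thousand two hundred seventy-seven (English words) → 9×1000 + 2×100 + 77 = 9277 (decimal)
Compute 9335 - 9277 = 58
Convert 58 (decimal) → 58 = 5×10 + 8 → 5 tens, 8 ones (place-value notation)
5 tens, 8 ones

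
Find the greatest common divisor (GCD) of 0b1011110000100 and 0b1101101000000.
Convert 0b1011110000100 (binary) → 4096 + 1024 + 512 + 256 + 128 + 4 = 6020 (decimal)
Convert 0b1101101000000 (binary) → 4096 + 2048 + 512 + 256 + 64 = 6976 (decimal)
Compute gcd(6020, 6976) = 4
4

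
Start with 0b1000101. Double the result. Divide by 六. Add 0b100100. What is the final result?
Convert 0b1000101 (binary) → 64 + 4 + 1 = 69 (decimal)
Start: 69
69 × 2 = 138
Convert 六 (Chinese numeral) → 6 (decimal)
138 ÷ 6 = 23
Convert 0b100100 (binary) → 32 + 4 = 36 (decimal)
23 + 36 = 59
59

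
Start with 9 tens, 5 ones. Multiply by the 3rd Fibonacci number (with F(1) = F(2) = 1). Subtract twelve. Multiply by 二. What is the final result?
Convert 9 tens, 5 ones (place-value notation) → 9×10 + 5 = 95 (decimal)
Start: 95
Convert the 3rd Fibonacci number (with F(1) = F(2) = 1) (Fibonacci index) → 1, 1, 2 → 2 (decimal)
95 × 2 = 190
Convert twelve (English words) → 12 (decimal)
190 - 12 = 178
Convert 二 (Chinese numeral) → 2 (decimal)
178 × 2 = 356
356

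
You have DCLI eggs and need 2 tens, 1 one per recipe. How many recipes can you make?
Convert DCLI (Roman numeral) → 500 + 100 + 50 + 1 = 651 (decimal)
Convert 2 tens, 1 one (place-value notation) → 2×10 + 1 = 21 (decimal)
Compute 651 ÷ 21 = 31
31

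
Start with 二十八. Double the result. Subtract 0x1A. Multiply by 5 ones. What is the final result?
Convert 二十八 (Chinese numeral) → 2×10 + 8 = 28 (decimal)
Start: 28
28 × 2 = 56
Convert 0x1A (hexadecimal) → 1×16 + 10 = 26 (decimal)
56 - 26 = 30
Convert 5 ones (place-value notation) → 5 (decimal)
30 × 5 = 150
150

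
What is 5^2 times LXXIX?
Convert 5^2 (power) → 25 (decimal)
Convert LXXIX (Roman numeral) → 50 + 10 + 10 + 9 = 79 (decimal)
Compute 25 × 79 = 1975
1975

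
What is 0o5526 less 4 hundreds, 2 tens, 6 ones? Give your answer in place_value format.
Convert 0o5526 (octal) → 5×512 + 5×64 + 2×8 + 6 = 2902 (decimal)
Convert 4 hundreds, 2 tens, 6 ones (place-value notation) → 4×100 + 2×10 + 6 = 426 (decimal)
Compute 2902 - 426 = 2476
Convert 2476 (decimal) → 2476 = 2×1000 + 4×100 + 7×10 + 6 → 2 thousands, 4 hundreds, 7 tens, 6 ones (place-value notation)
2 thousands, 4 hundreds, 7 tens, 6 ones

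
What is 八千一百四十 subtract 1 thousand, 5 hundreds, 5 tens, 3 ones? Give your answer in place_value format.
Convert 八千一百四十 (Chinese numeral) → 8×1000 + 1×100 + 4×10 = 8140 (decimal)
Convert 1 thousand, 5 hundreds, 5 tens, 3 ones (place-value notation) → 1×1000 + 5×100 + 5×10 + 3 = 1553 (decimal)
Compute 8140 - 1553 = 6587
Convert 6587 (decimal) → 6587 = 6×1000 + 5×100 + 8×10 + 7 → 6 thousands, 5 hundreds, 8 tens, 7 ones (place-value notation)
6 thousands, 5 hundreds, 8 tens, 7 ones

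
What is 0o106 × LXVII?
Convert 0o106 (octal) → 1×64 + 6 = 70 (decimal)
Convert LXVII (Roman numeral) → 50 + 10 + 5 + 1 + 1 = 67 (decimal)
Compute 70 × 67 = 4690
4690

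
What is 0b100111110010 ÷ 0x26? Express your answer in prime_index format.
Convert 0b100111110010 (binary) → 2048 + 256 + 128 + 64 + 32 + 16 + 2 = 2546 (decimal)
Convert 0x26 (hexadecimal) → 2×16 + 6 = 38 (decimal)
Compute 2546 ÷ 38 = 67
Convert 67 (decimal) → the 19th prime (prime index)
the 19th prime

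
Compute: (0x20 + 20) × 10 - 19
Convert 0x20 (hexadecimal) → 2×16 = 32 (decimal)
Expression in decimal: (32 + 20) × 10 - 19
Parentheses first: 32 + 20 = 52
Multiply: 52 × 10 = 520
Subtract: 520 - 19 = 501
501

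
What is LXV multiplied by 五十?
Convert LXV (Roman numeral) → 50 + 10 + 5 = 65 (decimal)
Convert 五十 (Chinese numeral) → 5×10 = 50 (decimal)
Compute 65 × 50 = 3250
3250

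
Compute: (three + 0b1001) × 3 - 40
Convert three (English words) → 3 (decimal)
Convert 0b1001 (binary) → 8 + 1 = 9 (decimal)
Expression in decimal: (3 + 9) × 3 - 40
Parentheses first: 3 + 9 = 12
Multiply: 12 × 3 = 36
Subtract: 36 - 40 = -4
-4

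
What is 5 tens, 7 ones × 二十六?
Convert 5 tens, 7 ones (place-value notation) → 5×10 + 7 = 57 (decimal)
Convert 二十六 (Chinese numeral) → 2×10 + 6 = 26 (decimal)
Compute 57 × 26 = 1482
1482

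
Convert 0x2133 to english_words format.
Convert 0x2133 (hexadecimal) → 2×4096 + 1×256 + 3×16 + 3 = 8499 (decimal)
Convert 8499 (decimal) → 8499 = 8×1000 + 4×100 + 99 → eight thousand four hundred ninety-nine (English words)
eight thousand four hundred ninety-nine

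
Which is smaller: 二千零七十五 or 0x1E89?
Convert 二千零七十五 (Chinese numeral) → 2×1000 + 7×10 + 5 = 2075 (decimal)
Convert 0x1E89 (hexadecimal) → 1×4096 + 14×256 + 8×16 + 9 = 7817 (decimal)
Compare 2075 vs 7817: smaller = 2075
2075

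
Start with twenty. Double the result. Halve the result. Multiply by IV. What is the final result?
Convert twenty (English words) → 20 (decimal)
Start: 20
20 × 2 = 40
40 ÷ 2 = 20
Convert IV (Roman numeral) → 4 (decimal)
20 × 4 = 80
80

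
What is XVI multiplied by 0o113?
Convert XVI (Roman numeral) → 10 + 5 + 1 = 16 (decimal)
Convert 0o113 (octal) → 1×64 + 1×8 + 3 = 75 (decimal)
Compute 16 × 75 = 1200
1200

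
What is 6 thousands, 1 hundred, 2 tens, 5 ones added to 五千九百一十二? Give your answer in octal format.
Convert 6 thousands, 1 hundred, 2 tens, 5 ones (place-value notation) → 6×1000 + 1×100 + 2×10 + 5 = 6125 (decimal)
Convert 五千九百一十二 (Chinese numeral) → 5×1000 + 9×100 + 1×10 + 2 = 5912 (decimal)
Compute 6125 + 5912 = 12037
Convert 12037 (decimal) → 12037 = 2×4096 + 7×512 + 4×64 + 5 → 0o27405 (octal)
0o27405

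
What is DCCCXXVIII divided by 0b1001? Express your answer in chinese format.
Convert DCCCXXVIII (Roman numeral) → 500 + 100 + 100 + 100 + 10 + 10 + 5 + 1 + 1 + 1 = 828 (decimal)
Convert 0b1001 (binary) → 8 + 1 = 9 (decimal)
Compute 828 ÷ 9 = 92
Convert 92 (decimal) → 92 = 9×10 + 2 → 九十二 (Chinese numeral)
九十二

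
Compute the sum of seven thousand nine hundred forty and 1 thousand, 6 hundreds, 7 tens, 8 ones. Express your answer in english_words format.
Convert seven thousand nine hundred forty (English words) → 7×1000 + 9×100 + 40 = 7940 (decimal)
Convert 1 thousand, 6 hundreds, 7 tens, 8 ones (place-value notation) → 1×1000 + 6×100 + 7×10 + 8 = 1678 (decimal)
Compute 7940 + 1678 = 9618
Convert 9618 (decimal) → 9618 = 9×1000 + 6×100 + 18 → nine thousand six hundred eighteen (English words)
nine thousand six hundred eighteen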